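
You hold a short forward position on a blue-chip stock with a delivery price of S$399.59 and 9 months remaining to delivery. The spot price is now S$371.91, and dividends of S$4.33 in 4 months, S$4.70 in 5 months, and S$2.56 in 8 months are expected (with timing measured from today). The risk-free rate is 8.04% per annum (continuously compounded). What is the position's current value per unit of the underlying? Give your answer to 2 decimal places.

PV(remaining dividends) I = 4.33·e^(−0.0804·4/12) + 4.70·e^(−0.0804·5/12) + 2.56·e^(−0.0804·8/12) = 11.1871
Current forward F = (S − I)·e^(rT) = (371.91 − 11.1871)·e^(0.0804·9/12) = 360.7229 × 1.062155 = 383.1436
Value (long) = (F − K)·e^(−rT) = (383.1436 − 399.59) × 0.941482 = -15.4840
Short position value = −(long value) = S$15.48

S$15.48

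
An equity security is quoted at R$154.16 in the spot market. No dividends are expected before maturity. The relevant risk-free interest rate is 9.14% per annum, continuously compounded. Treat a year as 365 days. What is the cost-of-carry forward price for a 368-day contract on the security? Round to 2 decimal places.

F = S·e^(rT) = 154.16 · e^(0.0914 × 368/365)
= 154.16 · e^0.092151 = 154.16 × 1.096530
F = R$169.04

R$169.04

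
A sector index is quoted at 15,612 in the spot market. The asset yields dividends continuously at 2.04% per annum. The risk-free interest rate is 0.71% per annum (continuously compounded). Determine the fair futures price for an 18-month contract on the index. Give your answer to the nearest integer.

F = S·e^((r − q)T) = 15612 · e^((0.0071 − 0.0204) × 18/12)
= 15612 · e^-0.019950 = 15612 × 0.980248
F = 15,304

15,304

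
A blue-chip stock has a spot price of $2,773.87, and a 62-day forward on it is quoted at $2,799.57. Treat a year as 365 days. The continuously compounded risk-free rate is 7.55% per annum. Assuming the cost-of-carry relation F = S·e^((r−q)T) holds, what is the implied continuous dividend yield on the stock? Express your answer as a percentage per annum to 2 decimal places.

From F = S·e^((r−q)T): (r − q) = ln(F/S)/T
ln(2799.57/2773.87) = ln(1.009265) = 0.009222
(r − q) = 0.009222 / (62/365) = 0.054291
q = r − ln(F/S)/T = 0.0755 − 0.054291 = 0.021209
q = 2.12%

2.12%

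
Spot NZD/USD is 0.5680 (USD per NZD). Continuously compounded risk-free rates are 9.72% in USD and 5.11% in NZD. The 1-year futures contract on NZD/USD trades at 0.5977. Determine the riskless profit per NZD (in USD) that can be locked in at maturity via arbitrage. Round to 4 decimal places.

Fair futures: F* = S·e^(carry·T), with carry = (r_USD − r_NZD) = 0.0972 − 0.0511 = 0.0461
F* = 0.5680 · e^(0.0461 × 1) = 0.5680 · e^0.046100 = 0.5680 × 1.047179 = 0.5948
Market 0.5977 > fair 0.5948: forward overpriced → cash-and-carry (buy spot, short the forward).
At maturity, profit = |F_mkt − F*| = |0.5977 − 0.5948| = 0.0029 per NZD (in USD)

0.0029 per NZD (in USD)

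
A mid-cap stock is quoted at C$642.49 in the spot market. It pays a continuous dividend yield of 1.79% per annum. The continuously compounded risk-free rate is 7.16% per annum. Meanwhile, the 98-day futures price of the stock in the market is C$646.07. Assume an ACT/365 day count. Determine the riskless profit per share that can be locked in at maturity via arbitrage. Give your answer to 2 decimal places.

C$5.75 per share

Fair futures: F* = S·e^(carry·T), with carry = (r − q) = 0.0716 − 0.0179 = 0.0537
F* = 642.49 · e^(0.0537 × 98/365) = 642.49 · e^0.014418 = 642.49 × 1.014522 = C$651.8202
Market C$646.07 < fair C$651.8202: forward underpriced → reverse cash-and-carry (short spot, go long the forward).
At maturity, profit = |F_mkt − F*| = |646.07 − 651.8202| = C$5.75 per share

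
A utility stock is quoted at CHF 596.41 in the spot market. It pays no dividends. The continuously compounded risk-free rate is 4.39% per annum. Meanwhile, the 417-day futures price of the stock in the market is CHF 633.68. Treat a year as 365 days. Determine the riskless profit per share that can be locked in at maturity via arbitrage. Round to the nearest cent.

CHF 6.59 per share

Fair futures: F* = S·e^(carry·T), with carry = r = 0.0439
F* = 596.41 · e^(0.0439 × 417/365) = 596.41 · e^0.050154 = 596.41 × 1.051433 = CHF 627.0852
Market CHF 633.68 > fair CHF 627.0852: forward overpriced → cash-and-carry (buy spot, short the forward).
At maturity, profit = |F_mkt − F*| = |633.68 − 627.0852| = CHF 6.59 per share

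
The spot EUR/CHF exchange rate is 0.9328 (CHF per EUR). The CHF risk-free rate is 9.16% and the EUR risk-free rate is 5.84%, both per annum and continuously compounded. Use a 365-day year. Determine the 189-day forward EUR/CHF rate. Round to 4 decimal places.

F = S·e^((r_CHF − r_EUR)T) = 0.9328 · e^((0.0916 − 0.0584) × 189/365)
= 0.9328 · e^0.017191 = 0.9328 × 1.017340
F = 0.9490 CHF per EUR

0.9490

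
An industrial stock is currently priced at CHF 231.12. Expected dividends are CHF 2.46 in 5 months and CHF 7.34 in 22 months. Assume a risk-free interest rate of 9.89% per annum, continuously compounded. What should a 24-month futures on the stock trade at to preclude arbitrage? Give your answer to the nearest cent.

PV(dividends) I = 2.46·e^(−0.0989·5/12) + 7.34·e^(−0.0989·22/12)
I = 2.3607 + 6.1228 = 8.4835
F = (S − I)·e^(rT) = (231.12 − 8.4835) · e^(0.0989·24/12)
= 222.6365 · e^0.197800 = 222.6365 × 1.218719 = CHF 271.33

CHF 271.33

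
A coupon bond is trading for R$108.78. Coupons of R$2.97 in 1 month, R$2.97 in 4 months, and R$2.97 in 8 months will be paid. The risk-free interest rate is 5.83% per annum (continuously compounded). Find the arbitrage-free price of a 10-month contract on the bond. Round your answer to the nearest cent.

PV(coupons) I = 2.97·e^(−0.0583·1/12) + 2.97·e^(−0.0583·4/12) + 2.97·e^(−0.0583·8/12)
I = 2.9556 + 2.9128 + 2.8568 = 8.7252
F = (S − I)·e^(rT) = (108.78 − 8.7252) · e^(0.0583·10/12)
= 100.0548 · e^0.048583 = 100.0548 × 1.049783 = R$105.04

R$105.04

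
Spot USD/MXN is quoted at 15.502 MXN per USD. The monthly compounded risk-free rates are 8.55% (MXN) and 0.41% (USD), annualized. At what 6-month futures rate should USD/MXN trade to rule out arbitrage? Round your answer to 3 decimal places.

16.144

By covered interest parity, F = S · (1+r_MXN/12)^(12T) / (1+r_USD/12)^(12T)
= 15.502 × 1.043519 / 1.002052 = 15.502 × 1.041382
F = 16.144 MXN per USD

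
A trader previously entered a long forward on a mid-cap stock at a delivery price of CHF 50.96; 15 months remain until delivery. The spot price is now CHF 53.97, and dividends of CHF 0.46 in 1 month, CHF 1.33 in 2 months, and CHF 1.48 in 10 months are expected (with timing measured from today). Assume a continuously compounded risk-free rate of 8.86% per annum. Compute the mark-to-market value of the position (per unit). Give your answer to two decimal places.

PV(remaining dividends) I = 0.46·e^(−0.0886·1/12) + 1.33·e^(−0.0886·2/12) + 1.48·e^(−0.0886·10/12) = 3.1418
Current forward F = (S − I)·e^(rT) = (53.97 − 3.1418)·e^(0.0886·15/12) = 50.8282 × 1.117116 = 56.7810
Value (long) = (F − K)·e^(−rT) = (56.7810 − 50.96) × 0.895163 = 5.2107
Value = CHF 5.21

CHF 5.21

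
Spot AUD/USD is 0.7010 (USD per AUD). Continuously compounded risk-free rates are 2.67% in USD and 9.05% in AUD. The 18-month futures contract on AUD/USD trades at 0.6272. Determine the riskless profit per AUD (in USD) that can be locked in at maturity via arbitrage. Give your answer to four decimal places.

0.0098 per AUD (in USD)

Fair futures: F* = S·e^(carry·T), with carry = (r_USD − r_AUD) = 0.0267 − 0.0905 = -0.0638
F* = 0.7010 · e^(-0.0638 × 18/12) = 0.7010 · e^-0.095700 = 0.7010 × 0.908737 = 0.6370
Market 0.6272 < fair 0.6370: forward underpriced → reverse cash-and-carry (short spot, go long the forward).
At maturity, profit = |F_mkt − F*| = |0.6272 − 0.6370| = 0.0098 per AUD (in USD)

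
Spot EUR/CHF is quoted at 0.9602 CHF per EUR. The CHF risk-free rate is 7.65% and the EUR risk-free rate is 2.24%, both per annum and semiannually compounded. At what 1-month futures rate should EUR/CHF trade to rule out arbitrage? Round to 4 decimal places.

By covered interest parity, F = S · (1+r_CHF/2)^(2T) / (1+r_EUR/2)^(2T)
= 0.9602 × 1.006276 / 1.001858 = 0.9602 × 1.004410
F = 0.9644 CHF per EUR

0.9644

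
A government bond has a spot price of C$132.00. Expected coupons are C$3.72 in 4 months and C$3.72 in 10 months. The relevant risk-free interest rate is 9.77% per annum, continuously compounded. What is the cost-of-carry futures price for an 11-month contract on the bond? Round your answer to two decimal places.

C$136.68

PV(coupons) I = 3.72·e^(−0.0977·4/12) + 3.72·e^(−0.0977·10/12)
I = 3.6008 + 3.4291 = 7.0299
F = (S − I)·e^(rT) = (132.00 − 7.0299) · e^(0.0977·11/12)
= 124.9701 · e^0.089558 = 124.9701 × 1.093691 = C$136.68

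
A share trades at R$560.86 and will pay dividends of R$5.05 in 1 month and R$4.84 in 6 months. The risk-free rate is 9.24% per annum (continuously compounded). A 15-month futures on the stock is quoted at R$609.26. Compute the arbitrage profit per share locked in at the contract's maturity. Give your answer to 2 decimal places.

R$9.46 per share

PV(dividends) I = 5.05·e^(−0.0924·1/12) + 4.84·e^(−0.0924·6/12) = 9.6327
Fair futures F* = (S − I)·e^(rT) = (560.86 − 9.6327)·e^0.115500 = 551.2273 × 1.122435 = 618.7168
Market R$609.26 < fair 618.7168: forward underpriced → reverse cash-and-carry (short the stock, invest proceeds at r, pay the dividends, go long the forward).
Profit at T = |F_mkt − F*| = |609.26 − 618.7168| = R$9.46 per share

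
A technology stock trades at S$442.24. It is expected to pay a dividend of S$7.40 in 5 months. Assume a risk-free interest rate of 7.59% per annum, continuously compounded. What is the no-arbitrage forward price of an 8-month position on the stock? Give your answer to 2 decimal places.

S$457.65

PV(dividends) I = 7.40·e^(−0.0759·5/12)
I = 7.1696
F = (S − I)·e^(rT) = (442.24 − 7.1696) · e^(0.0759·8/12)
= 435.0704 · e^0.050600 = 435.0704 × 1.051902 = S$457.65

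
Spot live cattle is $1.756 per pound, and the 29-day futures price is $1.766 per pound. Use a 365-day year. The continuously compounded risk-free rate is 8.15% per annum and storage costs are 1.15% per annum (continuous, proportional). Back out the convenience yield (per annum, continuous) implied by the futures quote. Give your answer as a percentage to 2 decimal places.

F = S·e^((r+u−y)T) ⇒ (r+u−y) = ln(F/S)/T
ln(1.766/1.756) = 0.005679; /T ⇒ 0.071477
y = r + u − ln(F/S)/T = 0.0815 + 0.0115 − 0.071477 = 0.021523
y = 2.15%

2.15%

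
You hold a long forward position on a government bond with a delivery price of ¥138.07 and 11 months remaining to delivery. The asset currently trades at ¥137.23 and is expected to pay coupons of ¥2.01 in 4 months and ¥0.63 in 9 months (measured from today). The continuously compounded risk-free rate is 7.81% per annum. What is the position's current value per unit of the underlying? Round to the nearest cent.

PV(remaining coupons) I = 2.01·e^(−0.0781·4/12) + 0.63·e^(−0.0781·9/12) = 2.5525
Current forward F = (S − I)·e^(rT) = (137.23 − 2.5525)·e^(0.0781·11/12) = 134.6775 × 1.074217 = 144.6729
Value (long) = (F − K)·e^(−rT) = (144.6729 − 138.07) × 0.930911 = 6.1467
Value = ¥6.15

¥6.15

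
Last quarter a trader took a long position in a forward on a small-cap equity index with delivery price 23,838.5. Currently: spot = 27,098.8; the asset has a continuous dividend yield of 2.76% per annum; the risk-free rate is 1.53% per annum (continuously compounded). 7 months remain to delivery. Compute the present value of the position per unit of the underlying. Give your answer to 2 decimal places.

Current fair forward for the remaining 7 months: F = S·e^((r − q)·T), (r − q) = 0.0153 − 0.0276 = -0.0123
F = 27098.8 · e^(-0.0123 × 7/12) = 27098.8 × 0.99285068 = 26905.0620
Value of long forward = (F − K)·e^(−rT) = (26905.0620 − 23838.5) · e^(−0.0153·7/12)
= 3066.5620 × 0.99111471 = 3039.31

3039.31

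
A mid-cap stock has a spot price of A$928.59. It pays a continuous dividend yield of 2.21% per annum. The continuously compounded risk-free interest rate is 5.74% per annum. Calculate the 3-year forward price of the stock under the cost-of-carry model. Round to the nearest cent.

F = S·e^((r − q)T) = 928.59 · e^((0.0574 − 0.0221) × 3)
= 928.59 · e^0.105900 = 928.59 × 1.111711
F = A$1,032.32

A$1,032.32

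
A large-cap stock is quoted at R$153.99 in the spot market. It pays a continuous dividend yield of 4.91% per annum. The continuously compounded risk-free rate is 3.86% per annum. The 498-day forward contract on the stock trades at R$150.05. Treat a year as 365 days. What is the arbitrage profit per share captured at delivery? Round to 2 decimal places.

Fair forward: F* = S·e^(carry·T), with carry = (r − q) = 0.0386 − 0.0491 = -0.0105
F* = 153.99 · e^(-0.0105 × 498/365) = 153.99 · e^-0.014326 = 153.99 × 0.985776 = R$151.7996
Market R$150.05 < fair R$151.7996: forward underpriced → reverse cash-and-carry (short spot, go long the forward).
At maturity, profit = |F_mkt − F*| = |150.05 − 151.7996| = R$1.75 per share

R$1.75 per share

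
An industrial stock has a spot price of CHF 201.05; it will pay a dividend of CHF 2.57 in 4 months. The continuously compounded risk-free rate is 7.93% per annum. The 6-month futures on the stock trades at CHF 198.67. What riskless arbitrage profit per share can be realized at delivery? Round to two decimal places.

CHF 7.91 per share

PV(dividends) I = 2.57·e^(−0.0793·4/12) = 2.5030
Fair futures F* = (S − I)·e^(rT) = (201.05 − 2.5030)·e^0.039650 = 198.5470 × 1.040447 = 206.5776
Market CHF 198.67 < fair 206.5776: forward underpriced → reverse cash-and-carry (short the stock, invest proceeds at r, pay the dividends, go long the forward).
Profit at T = |F_mkt − F*| = |198.67 − 206.5776| = CHF 7.91 per share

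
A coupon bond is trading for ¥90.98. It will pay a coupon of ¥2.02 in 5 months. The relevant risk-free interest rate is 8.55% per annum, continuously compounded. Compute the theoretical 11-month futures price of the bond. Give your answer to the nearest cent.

¥96.29

PV(coupons) I = 2.02·e^(−0.0855·5/12)
I = 1.9493
F = (S − I)·e^(rT) = (90.98 − 1.9493) · e^(0.0855·11/12)
= 89.0307 · e^0.078375 = 89.0307 × 1.081528 = ¥96.29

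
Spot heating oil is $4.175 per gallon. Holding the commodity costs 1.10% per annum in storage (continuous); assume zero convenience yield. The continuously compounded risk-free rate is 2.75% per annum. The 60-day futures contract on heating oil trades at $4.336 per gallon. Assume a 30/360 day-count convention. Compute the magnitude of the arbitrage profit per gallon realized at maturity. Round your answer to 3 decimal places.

Fair futures: F* = S·e^(carry·T), with carry = (r + u) = 0.0275 + 0.0110 = 0.0385
F* = 4.175 · e^(0.0385 × 60/360) = 4.175 · e^0.006417 = 4.175 × 1.006438 = $4.2019
Market $4.336 > fair $4.2019: forward overpriced → cash-and-carry (buy spot, short the forward).
At maturity, profit = |F_mkt − F*| = |4.336 − 4.2019| = $0.134 per gallon

$0.134 per gallon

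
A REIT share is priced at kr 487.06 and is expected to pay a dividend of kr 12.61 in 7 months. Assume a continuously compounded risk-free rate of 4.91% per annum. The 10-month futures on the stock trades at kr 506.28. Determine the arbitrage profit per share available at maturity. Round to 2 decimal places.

PV(dividends) I = 12.61·e^(−0.0491·7/12) = 12.2540
Fair futures F* = (S − I)·e^(rT) = (487.06 − 12.2540)·e^0.040917 = 474.8060 × 1.041766 = 494.6367
Market kr 506.28 > fair 494.6367: forward overpriced → cash-and-carry (borrow at r, buy the stock and collect the dividends, short the forward).
Profit at T = |F_mkt − F*| = |506.28 − 494.6367| = kr 11.64 per share

kr 11.64 per share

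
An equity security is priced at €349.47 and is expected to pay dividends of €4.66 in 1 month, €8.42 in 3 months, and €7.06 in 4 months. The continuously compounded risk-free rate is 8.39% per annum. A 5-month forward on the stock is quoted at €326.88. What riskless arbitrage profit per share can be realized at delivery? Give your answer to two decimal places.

€14.58 per share

PV(dividends) I = 4.66·e^(−0.0839·1/12) + 8.42·e^(−0.0839·3/12) + 7.06·e^(−0.0839·4/12) = 19.7381
Fair forward F* = (S − I)·e^(rT) = (349.47 − 19.7381)·e^0.034958 = 329.7319 × 1.035576 = 341.4624
Market €326.88 < fair 341.4624: forward underpriced → reverse cash-and-carry (short the stock, invest proceeds at r, pay the dividends, go long the forward).
Profit at T = |F_mkt − F*| = |326.88 − 341.4624| = €14.58 per share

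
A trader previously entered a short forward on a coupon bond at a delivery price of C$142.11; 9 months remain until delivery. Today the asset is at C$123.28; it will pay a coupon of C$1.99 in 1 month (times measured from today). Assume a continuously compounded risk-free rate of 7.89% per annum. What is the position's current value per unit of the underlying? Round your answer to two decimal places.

PV(remaining coupons) I = 1.99·e^(−0.0789·1/12) = 1.9770
Current forward F = (S − I)·e^(rT) = (123.28 − 1.9770)·e^(0.0789·9/12) = 121.3030 × 1.060961 = 128.6978
Value (long) = (F − K)·e^(−rT) = (128.6978 − 142.11) × 0.942542 = -12.6416
Short position value = −(long value) = C$12.64

C$12.64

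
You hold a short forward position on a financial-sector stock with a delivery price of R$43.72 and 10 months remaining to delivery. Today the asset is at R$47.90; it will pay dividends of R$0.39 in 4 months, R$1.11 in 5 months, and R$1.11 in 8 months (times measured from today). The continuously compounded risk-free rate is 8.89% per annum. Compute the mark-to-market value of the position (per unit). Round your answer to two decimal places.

-R$4.81

PV(remaining dividends) I = 0.39·e^(−0.0889·4/12) + 1.11·e^(−0.0889·5/12) + 1.11·e^(−0.0889·8/12) = 2.4944
Current forward F = (S − I)·e^(rT) = (47.90 − 2.4944)·e^(0.0889·10/12) = 45.4056 × 1.076897 = 48.8972
Value (long) = (F − K)·e^(−rT) = (48.8972 − 43.72) × 0.928594 = 4.8075
Short position value = −(long value) = -R$4.81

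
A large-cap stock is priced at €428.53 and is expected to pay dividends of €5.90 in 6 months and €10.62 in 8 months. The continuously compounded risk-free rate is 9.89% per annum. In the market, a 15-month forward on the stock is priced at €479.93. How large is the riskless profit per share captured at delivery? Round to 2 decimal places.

PV(dividends) I = 5.90·e^(−0.0989·6/12) + 10.62·e^(−0.0989·8/12) = 15.5577
Fair forward F* = (S − I)·e^(rT) = (428.53 − 15.5577)·e^0.123625 = 412.9723 × 1.131591 = 467.3157
Market €479.93 > fair 467.3157: forward overpriced → cash-and-carry (borrow at r, buy the stock and collect the dividends, short the forward).
Profit at T = |F_mkt − F*| = |479.93 − 467.3157| = €12.61 per share

€12.61 per share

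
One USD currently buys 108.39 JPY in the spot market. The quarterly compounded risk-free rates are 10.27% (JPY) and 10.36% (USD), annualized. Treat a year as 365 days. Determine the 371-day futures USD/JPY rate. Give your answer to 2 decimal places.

By covered interest parity, F = S · (1+r_JPY/4)^(4T) / (1+r_USD/4)^(4T)
= 108.39 × 1.108570 / 1.109559 = 108.39 × 0.999109
F = 108.29 JPY per USD

108.29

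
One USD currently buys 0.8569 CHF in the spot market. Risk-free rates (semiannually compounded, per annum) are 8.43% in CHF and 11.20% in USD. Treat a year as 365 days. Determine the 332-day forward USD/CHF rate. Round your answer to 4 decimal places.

By covered interest parity, F = S · (1+r_CHF/2)^(2T) / (1+r_USD/2)^(2T)
= 0.8569 × 1.077999 / 1.104203 = 0.8569 × 0.976269
F = 0.8366 CHF per USD

0.8366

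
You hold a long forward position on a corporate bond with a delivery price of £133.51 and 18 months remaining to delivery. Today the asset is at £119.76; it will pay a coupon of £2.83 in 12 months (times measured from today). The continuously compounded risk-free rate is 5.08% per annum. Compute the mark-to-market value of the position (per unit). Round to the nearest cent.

-£6.64

PV(remaining coupons) I = 2.83·e^(−0.0508·12/12) = 2.6898
Current forward F = (S − I)·e^(rT) = (119.76 − 2.6898)·e^(0.0508·18/12) = 117.0702 × 1.079178 = 126.3396
Value (long) = (F − K)·e^(−rT) = (126.3396 − 133.51) × 0.926631 = -6.6443
Value = -£6.64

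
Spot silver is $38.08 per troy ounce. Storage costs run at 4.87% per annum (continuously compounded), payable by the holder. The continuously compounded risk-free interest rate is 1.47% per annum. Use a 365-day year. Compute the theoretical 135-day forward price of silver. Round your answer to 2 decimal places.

Net carry = r + u − y = 0.0147 + 0.0487 − 0.0000 = 0.0634
F = S·e^((r+u−y)T) = 38.08 · e^(0.0634 × 135/365) = 38.08 · e^0.023449
= 38.08 × 1.023726 = $38.98 per troy ounce

$38.98 per troy ounce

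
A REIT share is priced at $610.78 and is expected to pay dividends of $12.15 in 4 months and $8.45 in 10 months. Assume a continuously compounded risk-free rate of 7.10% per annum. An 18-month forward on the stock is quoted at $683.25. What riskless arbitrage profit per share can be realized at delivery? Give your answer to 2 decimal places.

$25.89 per share

PV(dividends) I = 12.15·e^(−0.0710·4/12) + 8.45·e^(−0.0710·10/12) = 19.8304
Fair forward F* = (S − I)·e^(rT) = (610.78 − 19.8304)·e^0.106500 = 590.9496 × 1.112378 = 657.3593
Market $683.25 > fair 657.3593: forward overpriced → cash-and-carry (borrow at r, buy the stock and collect the dividends, short the forward).
Profit at T = |F_mkt − F*| = |683.25 − 657.3593| = $25.89 per share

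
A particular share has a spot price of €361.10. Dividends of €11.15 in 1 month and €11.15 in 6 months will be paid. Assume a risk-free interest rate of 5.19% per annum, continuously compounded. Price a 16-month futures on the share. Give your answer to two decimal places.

€363.43

PV(dividends) I = 11.15·e^(−0.0519·1/12) + 11.15·e^(−0.0519·6/12)
I = 11.1019 + 10.8644 = 21.9663
F = (S − I)·e^(rT) = (361.10 − 21.9663) · e^(0.0519·16/12)
= 339.1337 · e^0.069200 = 339.1337 × 1.071651 = €363.43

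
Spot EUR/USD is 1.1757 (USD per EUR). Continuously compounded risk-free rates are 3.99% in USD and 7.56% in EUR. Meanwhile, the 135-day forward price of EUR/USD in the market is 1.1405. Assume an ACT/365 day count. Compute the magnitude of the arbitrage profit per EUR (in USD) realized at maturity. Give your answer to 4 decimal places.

Fair forward: F* = S·e^(carry·T), with carry = (r_USD − r_EUR) = 0.0399 − 0.0756 = -0.0357
F* = 1.1757 · e^(-0.0357 × 135/365) = 1.1757 · e^-0.013204 = 1.1757 × 0.986883 = 1.1603
Market 1.1405 < fair 1.1603: forward underpriced → reverse cash-and-carry (short spot, go long the forward).
At maturity, profit = |F_mkt − F*| = |1.1405 − 1.1603| = 0.0198 per EUR (in USD)

0.0198 per EUR (in USD)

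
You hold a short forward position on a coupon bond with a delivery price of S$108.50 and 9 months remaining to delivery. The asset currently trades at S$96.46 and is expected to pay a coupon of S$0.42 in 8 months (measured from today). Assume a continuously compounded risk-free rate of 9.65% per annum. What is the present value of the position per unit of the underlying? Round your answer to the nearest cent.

PV(remaining coupons) I = 0.42·e^(−0.0965·8/12) = 0.3938
Current forward F = (S − I)·e^(rT) = (96.46 − 0.3938)·e^(0.0965·9/12) = 96.0662 × 1.075058 = 103.2767
Value (long) = (F − K)·e^(−rT) = (103.2767 − 108.50) × 0.930182 = -4.8586
Short position value = −(long value) = S$4.86

S$4.86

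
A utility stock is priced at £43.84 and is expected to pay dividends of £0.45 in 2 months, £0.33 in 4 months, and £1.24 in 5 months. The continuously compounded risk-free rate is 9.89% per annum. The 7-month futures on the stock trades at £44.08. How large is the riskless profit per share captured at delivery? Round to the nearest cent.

£0.30 per share

PV(dividends) I = 0.45·e^(−0.0989·2/12) + 0.33·e^(−0.0989·4/12) + 1.24·e^(−0.0989·5/12) = 1.9519
Fair futures F* = (S − I)·e^(rT) = (43.84 − 1.9519)·e^0.057692 = 41.8881 × 1.059389 = 44.3758
Market £44.08 < fair 44.3758: forward underpriced → reverse cash-and-carry (short the stock, invest proceeds at r, pay the dividends, go long the forward).
Profit at T = |F_mkt − F*| = |44.08 − 44.3758| = £0.30 per share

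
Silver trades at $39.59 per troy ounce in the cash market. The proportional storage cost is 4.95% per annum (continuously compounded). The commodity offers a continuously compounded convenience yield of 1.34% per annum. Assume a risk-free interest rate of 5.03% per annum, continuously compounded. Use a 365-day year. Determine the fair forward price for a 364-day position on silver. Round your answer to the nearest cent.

$43.15 per troy ounce

Net carry = r + u − y = 0.0503 + 0.0495 − 0.0134 = 0.0864
F = S·e^((r+u−y)T) = 39.59 · e^(0.0864 × 364/365) = 39.59 · e^0.086163
= 39.59 × 1.089984 = $43.15 per troy ounce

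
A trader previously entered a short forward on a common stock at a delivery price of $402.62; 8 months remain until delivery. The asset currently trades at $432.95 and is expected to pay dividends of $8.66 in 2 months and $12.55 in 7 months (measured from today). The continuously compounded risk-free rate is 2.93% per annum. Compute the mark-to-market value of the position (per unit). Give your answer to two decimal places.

-$17.16

PV(remaining dividends) I = 8.66·e^(−0.0293·2/12) + 12.55·e^(−0.0293·7/12) = 20.9551
Current forward F = (S − I)·e^(rT) = (432.95 − 20.9551)·e^(0.0293·8/12) = 411.9949 × 1.019725 = 420.1215
Value (long) = (F − K)·e^(−rT) = (420.1215 − 402.62) × 0.980656 = 17.1630
Short position value = −(long value) = -$17.16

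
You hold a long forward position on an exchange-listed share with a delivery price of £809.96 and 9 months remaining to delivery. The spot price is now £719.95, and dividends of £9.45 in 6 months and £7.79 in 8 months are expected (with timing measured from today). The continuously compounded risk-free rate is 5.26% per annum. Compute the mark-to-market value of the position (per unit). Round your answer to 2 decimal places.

-£75.41

PV(remaining dividends) I = 9.45·e^(−0.0526·6/12) + 7.79·e^(−0.0526·8/12) = 16.7263
Current forward F = (S − I)·e^(rT) = (719.95 − 16.7263)·e^(0.0526·9/12) = 703.2237 × 1.040238 = 731.5200
Value (long) = (F − K)·e^(−rT) = (731.5200 − 809.96) × 0.961318 = -75.4058
Value = -£75.41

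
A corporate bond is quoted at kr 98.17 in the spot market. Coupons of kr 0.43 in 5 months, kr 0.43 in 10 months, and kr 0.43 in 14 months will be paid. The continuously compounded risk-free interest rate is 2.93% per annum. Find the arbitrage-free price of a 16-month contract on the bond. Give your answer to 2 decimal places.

PV(coupons) I = 0.43·e^(−0.0293·5/12) + 0.43·e^(−0.0293·10/12) + 0.43·e^(−0.0293·14/12)
I = 0.4248 + 0.4196 + 0.4155 = 1.2599
F = (S − I)·e^(rT) = (98.17 − 1.2599) · e^(0.0293·16/12)
= 96.9101 · e^0.039067 = 96.9101 × 1.039840 = kr 100.77

kr 100.77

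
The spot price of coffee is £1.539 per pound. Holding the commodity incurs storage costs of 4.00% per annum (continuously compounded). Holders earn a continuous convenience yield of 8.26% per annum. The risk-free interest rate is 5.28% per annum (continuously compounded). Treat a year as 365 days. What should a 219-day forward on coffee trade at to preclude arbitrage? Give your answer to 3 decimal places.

Net carry = r + u − y = 0.0528 + 0.0400 − 0.0826 = 0.0102
F = S·e^((r+u−y)T) = 1.539 · e^(0.0102 × 219/365) = 1.539 · e^0.006120
= 1.539 × 1.006139 = £1.548 per pound

£1.548 per pound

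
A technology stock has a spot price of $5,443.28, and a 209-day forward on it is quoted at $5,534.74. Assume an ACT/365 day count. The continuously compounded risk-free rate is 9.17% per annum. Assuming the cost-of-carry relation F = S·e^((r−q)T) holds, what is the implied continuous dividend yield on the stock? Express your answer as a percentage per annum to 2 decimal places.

6.26%

From F = S·e^((r−q)T): (r − q) = ln(F/S)/T
ln(5534.74/5443.28) = ln(1.016802) = 0.016662
(r − q) = 0.016662 / (209/365) = 0.029099
q = r − ln(F/S)/T = 0.0917 − 0.029099 = 0.062601
q = 6.26%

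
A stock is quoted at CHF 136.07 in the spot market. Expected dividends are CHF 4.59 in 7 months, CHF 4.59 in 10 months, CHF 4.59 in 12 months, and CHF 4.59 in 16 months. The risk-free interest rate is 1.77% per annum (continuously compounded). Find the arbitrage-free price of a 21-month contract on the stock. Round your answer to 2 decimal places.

CHF 121.72

PV(dividends) I = 4.59·e^(−0.0177·7/12) + 4.59·e^(−0.0177·10/12) + 4.59·e^(−0.0177·12/12) + 4.59·e^(−0.0177·16/12)
I = 4.5429 + 4.5228 + 4.5095 + 4.4829 = 18.0581
F = (S − I)·e^(rT) = (136.07 − 18.0581) · e^(0.0177·21/12)
= 118.0119 · e^0.030975 = 118.0119 × 1.031460 = CHF 121.72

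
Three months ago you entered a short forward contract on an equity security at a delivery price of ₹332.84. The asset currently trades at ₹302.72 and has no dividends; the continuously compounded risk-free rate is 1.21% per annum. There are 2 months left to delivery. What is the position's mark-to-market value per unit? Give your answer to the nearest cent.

Current fair forward for the remaining 2 months: F = S·e^(r·T), r = 0.0121
F = 302.72 · e^(0.0121 × 2/12) = 302.72 × 1.002019 = 303.3312
Value of long forward = (F − K)·e^(−rT) = (303.3312 − 332.84) · e^(−0.0121·2/12)
= -29.5088 × 0.997985 = -29.45
Short position value = −(long value) = ₹29.45

₹29.45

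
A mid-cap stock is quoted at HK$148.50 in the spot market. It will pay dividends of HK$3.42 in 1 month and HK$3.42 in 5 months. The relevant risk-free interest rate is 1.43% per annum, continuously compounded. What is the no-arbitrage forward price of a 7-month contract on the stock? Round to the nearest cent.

HK$142.87

PV(dividends) I = 3.42·e^(−0.0143·1/12) + 3.42·e^(−0.0143·5/12)
I = 3.4159 + 3.3997 = 6.8156
F = (S − I)·e^(rT) = (148.50 − 6.8156) · e^(0.0143·7/12)
= 141.6844 · e^0.008342 = 141.6844 × 1.008377 = HK$142.87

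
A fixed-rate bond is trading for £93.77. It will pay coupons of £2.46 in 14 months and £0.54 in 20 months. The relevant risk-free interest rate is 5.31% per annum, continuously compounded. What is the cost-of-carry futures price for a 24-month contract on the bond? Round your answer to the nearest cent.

PV(coupons) I = 2.46·e^(−0.0531·14/12) + 0.54·e^(−0.0531·20/12)
I = 2.3122 + 0.4943 = 2.8065
F = (S − I)·e^(rT) = (93.77 − 2.8065) · e^(0.0531·24/12)
= 90.9635 · e^0.106200 = 90.9635 × 1.112044 = £101.16

£101.16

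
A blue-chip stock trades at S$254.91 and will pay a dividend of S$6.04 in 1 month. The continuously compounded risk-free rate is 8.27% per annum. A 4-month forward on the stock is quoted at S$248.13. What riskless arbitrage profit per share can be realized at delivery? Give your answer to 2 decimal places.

PV(dividends) I = 6.04·e^(−0.0827·1/12) = 5.9985
Fair forward F* = (S − I)·e^(rT) = (254.91 − 5.9985)·e^0.027567 = 248.9115 × 1.027950 = 255.8686
Market S$248.13 < fair 255.8686: forward underpriced → reverse cash-and-carry (short the stock, invest proceeds at r, pay the dividends, go long the forward).
Profit at T = |F_mkt − F*| = |248.13 − 255.8686| = S$7.74 per share

S$7.74 per share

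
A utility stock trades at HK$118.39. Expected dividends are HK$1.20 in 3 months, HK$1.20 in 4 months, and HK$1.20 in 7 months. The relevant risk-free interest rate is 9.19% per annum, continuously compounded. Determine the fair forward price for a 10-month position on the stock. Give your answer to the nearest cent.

HK$124.06

PV(dividends) I = 1.20·e^(−0.0919·3/12) + 1.20·e^(−0.0919·4/12) + 1.20·e^(−0.0919·7/12)
I = 1.1727 + 1.1638 + 1.1374 = 3.4739
F = (S − I)·e^(rT) = (118.39 − 3.4739) · e^(0.0919·10/12)
= 114.9161 · e^0.076583 = 114.9161 × 1.079592 = HK$124.06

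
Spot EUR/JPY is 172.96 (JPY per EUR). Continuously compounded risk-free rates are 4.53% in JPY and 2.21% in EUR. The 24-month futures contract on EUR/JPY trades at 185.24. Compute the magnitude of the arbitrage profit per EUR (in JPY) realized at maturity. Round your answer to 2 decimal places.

Fair futures: F* = S·e^(carry·T), with carry = (r_JPY − r_EUR) = 0.0453 − 0.0221 = 0.0232
F* = 172.96 · e^(0.0232 × 24/12) = 172.96 · e^0.046400 = 172.96 × 1.047493 = 181.1744
Market 185.24 > fair 181.1744: forward overpriced → cash-and-carry (buy spot, short the forward).
At maturity, profit = |F_mkt − F*| = |185.24 − 181.1744| = 4.07 per EUR (in JPY)

4.07 per EUR (in JPY)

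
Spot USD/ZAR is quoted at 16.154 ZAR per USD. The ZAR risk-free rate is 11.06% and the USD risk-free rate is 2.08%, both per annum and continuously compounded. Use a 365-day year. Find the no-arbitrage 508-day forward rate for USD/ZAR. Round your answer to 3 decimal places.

18.305

F = S·e^((r_ZAR − r_USD)T) = 16.154 · e^((0.1106 − 0.0208) × 508/365)
= 16.154 · e^0.124982 = 16.154 × 1.133128
F = 18.305 ZAR per USD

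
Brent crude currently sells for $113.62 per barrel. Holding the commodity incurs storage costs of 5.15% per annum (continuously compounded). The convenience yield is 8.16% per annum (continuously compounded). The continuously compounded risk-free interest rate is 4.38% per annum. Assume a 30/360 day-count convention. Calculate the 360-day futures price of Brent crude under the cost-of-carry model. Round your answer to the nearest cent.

$115.19 per barrel

Net carry = r + u − y = 0.0438 + 0.0515 − 0.0816 = 0.0137
F = S·e^((r+u−y)T) = 113.62 · e^(0.0137 × 360/360) = 113.62 · e^0.013700
= 113.62 × 1.013794 = $115.19 per barrel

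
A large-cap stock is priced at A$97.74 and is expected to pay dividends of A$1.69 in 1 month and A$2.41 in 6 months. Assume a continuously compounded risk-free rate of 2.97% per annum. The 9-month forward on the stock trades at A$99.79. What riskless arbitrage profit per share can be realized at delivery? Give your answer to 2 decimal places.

PV(dividends) I = 1.69·e^(−0.0297·1/12) + 2.41·e^(−0.0297·6/12) = 4.0603
Fair forward F* = (S − I)·e^(rT) = (97.74 − 4.0603)·e^0.022275 = 93.6797 × 1.022525 = 95.7898
Market A$99.79 > fair 95.7898: forward overpriced → cash-and-carry (borrow at r, buy the stock and collect the dividends, short the forward).
Profit at T = |F_mkt − F*| = |99.79 − 95.7898| = A$4.00 per share

A$4.00 per share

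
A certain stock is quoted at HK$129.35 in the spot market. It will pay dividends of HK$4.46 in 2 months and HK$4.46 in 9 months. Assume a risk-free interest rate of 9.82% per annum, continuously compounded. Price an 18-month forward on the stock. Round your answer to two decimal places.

HK$139.99

PV(dividends) I = 4.46·e^(−0.0982·2/12) + 4.46·e^(−0.0982·9/12)
I = 4.3876 + 4.1433 = 8.5309
F = (S − I)·e^(rT) = (129.35 − 8.5309) · e^(0.0982·18/12)
= 120.8191 · e^0.147300 = 120.8191 × 1.158702 = HK$139.99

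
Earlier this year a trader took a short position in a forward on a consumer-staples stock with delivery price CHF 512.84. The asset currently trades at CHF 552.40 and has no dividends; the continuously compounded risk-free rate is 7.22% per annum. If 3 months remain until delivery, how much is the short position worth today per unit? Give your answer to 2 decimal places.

Current fair forward for the remaining 3 months: F = S·e^(r·T), r = 0.0722
F = 552.40 · e^(0.0722 × 3/12) = 552.40 × 1.018214 = 562.4614
Value of long forward = (F − K)·e^(−rT) = (562.4614 − 512.84) · e^(−0.0722·3/12)
= 49.6214 × 0.982112 = 48.73
Short position value = −(long value) = -CHF 48.73

-CHF 48.73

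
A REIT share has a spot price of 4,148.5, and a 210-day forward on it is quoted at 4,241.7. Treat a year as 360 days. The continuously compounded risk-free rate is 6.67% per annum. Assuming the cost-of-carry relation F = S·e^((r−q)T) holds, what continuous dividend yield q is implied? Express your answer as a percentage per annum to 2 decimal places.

From F = S·e^((r−q)T): (r − q) = ln(F/S)/T
ln(4241.7/4148.5) = ln(1.022466) = 0.022217
(r − q) = 0.022217 / (210/360) = 0.038086
q = r − ln(F/S)/T = 0.0667 − 0.038086 = 0.028614
q = 2.86%

2.86%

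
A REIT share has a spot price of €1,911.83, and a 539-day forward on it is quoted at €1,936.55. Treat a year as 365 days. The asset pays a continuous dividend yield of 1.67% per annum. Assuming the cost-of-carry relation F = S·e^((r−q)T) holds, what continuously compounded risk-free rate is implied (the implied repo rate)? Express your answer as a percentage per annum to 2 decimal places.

From F = S·e^((r−q)T): (r − q) = ln(F/S)/T
ln(1936.55/1911.83) = ln(1.012930) = 0.012847
(r − q) = 0.012847 / (539/365) = 0.008700
r = ln(F/S)/T + q = 0.008700 + 0.0167 = 0.025400
r = 2.54%

2.54%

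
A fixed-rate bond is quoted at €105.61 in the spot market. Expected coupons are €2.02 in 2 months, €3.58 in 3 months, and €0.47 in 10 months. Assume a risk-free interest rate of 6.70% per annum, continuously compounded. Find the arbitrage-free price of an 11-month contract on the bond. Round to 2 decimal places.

€105.96

PV(coupons) I = 2.02·e^(−0.0670·2/12) + 3.58·e^(−0.0670·3/12) + 0.47·e^(−0.0670·10/12)
I = 1.9976 + 3.5205 + 0.4445 = 5.9626
F = (S − I)·e^(rT) = (105.61 − 5.9626) · e^(0.0670·11/12)
= 99.6474 · e^0.061417 = 99.6474 × 1.063342 = €105.96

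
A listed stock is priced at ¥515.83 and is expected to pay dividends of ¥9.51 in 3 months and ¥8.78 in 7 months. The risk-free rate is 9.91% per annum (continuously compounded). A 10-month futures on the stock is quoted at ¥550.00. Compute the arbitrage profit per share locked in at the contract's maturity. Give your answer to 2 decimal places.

PV(dividends) I = 9.51·e^(−0.0991·3/12) + 8.78·e^(−0.0991·7/12) = 17.5641
Fair futures F* = (S − I)·e^(rT) = (515.83 − 17.5641)·e^0.082583 = 498.2659 × 1.086089 = 541.1611
Market ¥550.00 > fair 541.1611: forward overpriced → cash-and-carry (borrow at r, buy the stock and collect the dividends, short the forward).
Profit at T = |F_mkt − F*| = |550.00 − 541.1611| = ¥8.84 per share

¥8.84 per share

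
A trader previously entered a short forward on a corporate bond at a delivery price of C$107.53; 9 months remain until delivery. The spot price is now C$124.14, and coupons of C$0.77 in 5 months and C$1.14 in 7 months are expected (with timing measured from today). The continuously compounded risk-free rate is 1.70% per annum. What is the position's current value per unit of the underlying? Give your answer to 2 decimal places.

PV(remaining coupons) I = 0.77·e^(−0.0170·5/12) + 1.14·e^(−0.0170·7/12) = 1.8933
Current forward F = (S − I)·e^(rT) = (124.14 − 1.8933)·e^(0.0170·9/12) = 122.2467 × 1.012832 = 123.8154
Value (long) = (F − K)·e^(−rT) = (123.8154 − 107.53) × 0.987331 = 16.0791
Short position value = −(long value) = -C$16.08

-C$16.08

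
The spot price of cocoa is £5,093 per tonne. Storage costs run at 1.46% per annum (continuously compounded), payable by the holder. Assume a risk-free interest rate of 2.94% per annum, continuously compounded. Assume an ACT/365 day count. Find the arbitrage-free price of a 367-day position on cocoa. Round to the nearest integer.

£5,323 per tonne

Net carry = r + u − y = 0.0294 + 0.0146 − 0.0000 = 0.0440
F = S·e^((r+u−y)T) = 5093 · e^(0.0440 × 367/365) = 5093 · e^0.044241
= 5093 × 1.045234 = £5,323 per tonne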